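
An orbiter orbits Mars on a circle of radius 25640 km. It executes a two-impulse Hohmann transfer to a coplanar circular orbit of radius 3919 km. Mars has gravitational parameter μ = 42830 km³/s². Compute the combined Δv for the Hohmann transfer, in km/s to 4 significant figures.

The Hohmann ellipse has a_t = (r₁ + r₂)/2 = 14779.5 km.
Circular speed at r₁: v₁ = √(μ/r₁) = √(42830/25640) = 1.29245 km/s.
Transfer-orbit speed at r₁ (v² = μ(2/r − 1/a)): v_a = √[μ(2/r₁ − 1/a_t)] = 0.665538 km/s.
First burn Δv₁ = |v_a − v₁| = 0.6269 km/s.
Circular speed at r₂: v₂ = √(μ/r₂) = 3.306 km/s.
Transfer-orbit speed at r₂: v_p = √[μ(2/r₂ − 1/a_t)] = 4.354 km/s.
Second burn Δv₂ = |v₂ − v_p| = 1.048 km/s.
Total Δv = Δv₁ + Δv₂ = 1.675 km/s.

Δv = 1.675 km/s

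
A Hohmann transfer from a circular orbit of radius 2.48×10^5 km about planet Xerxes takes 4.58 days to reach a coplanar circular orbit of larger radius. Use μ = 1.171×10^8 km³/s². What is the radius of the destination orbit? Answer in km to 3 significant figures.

r₂ = 2.21×10^6 km

Transfer time t = 4.58 days = 3.95712×10^5 s, and t = π√(a_t³/μ).
So a_t = (μ t²/π²)^(1/3) = (1.171×10^8 × (3.95712×10^5)² / π²)^(1/3) = 1.2293×10^6 km.
Since a_t = (r₁ + r₂)/2, r₂ = 2a_t − r₁ = 2×1.2293×10^6 − 2.480×10^5 = 2.2106×10^6 km.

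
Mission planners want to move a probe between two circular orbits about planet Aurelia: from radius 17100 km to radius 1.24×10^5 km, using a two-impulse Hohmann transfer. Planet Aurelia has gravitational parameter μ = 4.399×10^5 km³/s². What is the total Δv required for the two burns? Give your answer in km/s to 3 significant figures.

Δv = 2.61 km/s

Semi-major axis of the transfer orbit: a_t = (17100 + 1.240×10^5)/2 = 70550 km.
At r₁ the circular-orbit speed is v₁ = √(μ/r₁) = 5.072 km/s.
On the transfer ellipse at r₁, vis-viva equation gives v_p = √[μ(2/r₁ − 1/a_t)] = 6.724 km/s.
First burn Δv₁ = |v_p − v₁| = 1.652 km/s.
Circular speed at r₂: v₂ = √(μ/r₂) = 1.8835 km/s.
Transfer-orbit speed at r₂: v_a = √[μ(2/r₂ − 1/a_t)] = 0.92729 km/s.
Second burn Δv₂ = |v₂ − v_a| = 0.9562 km/s.
Δv = Δv₁ + Δv₂ = 1.652 + 0.9562 = 2.608 km/s.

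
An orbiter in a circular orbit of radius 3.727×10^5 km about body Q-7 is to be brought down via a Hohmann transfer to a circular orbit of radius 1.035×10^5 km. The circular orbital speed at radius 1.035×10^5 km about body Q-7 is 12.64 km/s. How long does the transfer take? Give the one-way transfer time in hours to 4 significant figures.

t = 24.93 hours

From the circular-orbit relation v² = μ/r at r = 1.035×10^5 km: μ = v²r = (12.64)² × 1.035×10^5 = 1.65362×10^7 km³/s².
The Hohmann ellipse has a_t = (r₁ + r₂)/2 = 2.381×10^5 km.
Half the transfer-orbit period gives t = π√(a_t³/μ) = 89760 s.
Converting: 89760 s ÷ 3600 s/hour = 24.93 hours.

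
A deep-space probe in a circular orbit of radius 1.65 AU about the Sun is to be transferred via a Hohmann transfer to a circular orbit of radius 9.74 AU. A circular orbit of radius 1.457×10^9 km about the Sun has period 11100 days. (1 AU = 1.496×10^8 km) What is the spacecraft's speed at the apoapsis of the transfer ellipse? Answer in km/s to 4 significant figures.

From Kepler's third law T² = 4π²r³/μ at r = 1.457×10^9 km, T = 11100 days = 11100 × 86400 s = 9.5904×10^8 s: μ = 4π²r³/T² = 1.32759×10^11 km³/s².
In km: r₁ = 1.65 × 1.496×10^8 = 2.4684×10^8 km; r₂ = 9.74 × 1.496×10^8 = 1.457104×10^9 km.
Transfer-ellipse semi-major axis a_t = (r₁ + r₂)/2 = (2.4684×10^8 + 1.457104×10^9)/2 = 8.51972×10^8 km.
The apoapsis of the transfer ellipse is at r = 1.457104×10^9 km.
From the vis-viva equation, v = √[μ(2/r − 1/a_t)] = 5.138 km/s.

v = 5.138 km/s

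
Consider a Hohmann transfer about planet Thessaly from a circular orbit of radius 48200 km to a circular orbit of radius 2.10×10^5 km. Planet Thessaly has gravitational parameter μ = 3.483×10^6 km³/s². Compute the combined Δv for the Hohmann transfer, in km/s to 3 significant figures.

Δv = 3.93 km/s

Transfer-ellipse semi-major axis a_t = (r₁ + r₂)/2 = (48200 + 2.100×10^5)/2 = 1.291×10^5 km.
Circular speed at r₁: v₁ = √(μ/r₁) = √(3.483×10^6/48200) = 8.5007 km/s.
Transfer-orbit speed at r₁ (vis-viva equation): v_p = √[μ(2/r₁ − 1/a_t)] = 10.842 km/s.
First burn Δv₁ = |v_p − v₁| = 2.341 km/s.
At r₂, v₂ = √(μ/r₂) = 4.0726 km/s.
Transfer-orbit speed at r₂: v_a = √[μ(2/r₂ − 1/a_t)] = 2.4884 km/s.
Second burn Δv₂ = |v₂ − v_a| = 1.584 km/s.
Δv = Δv₁ + Δv₂ = 2.341 + 1.584 = 3.925 km/s.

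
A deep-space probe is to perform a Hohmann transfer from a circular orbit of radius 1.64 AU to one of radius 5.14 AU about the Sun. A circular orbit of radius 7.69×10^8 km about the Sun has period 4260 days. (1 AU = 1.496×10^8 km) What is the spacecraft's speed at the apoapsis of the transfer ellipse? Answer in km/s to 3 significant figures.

From Kepler's third law T² = 4π²r³/μ at r = 7.69×10^8 km, T = 4260 days = 4260 × 86400 s = 3.68064×10^8 s: μ = 4π²r³/T² = 1.32523×10^11 km³/s².
In km: r₁ = 1.64 × 1.496×10^8 = 2.45344×10^8 km; r₂ = 5.14 × 1.496×10^8 = 7.68944×10^8 km.
Transfer-ellipse semi-major axis a_t = (r₁ + r₂)/2 = (2.45344×10^8 + 7.68944×10^8)/2 = 5.07144×10^8 km.
At apoapsis, r = 7.68944×10^8 km.
Applying v² = μ(2/r − 1/a_t): v = 9.131 km/s.

v = 9.13 km/s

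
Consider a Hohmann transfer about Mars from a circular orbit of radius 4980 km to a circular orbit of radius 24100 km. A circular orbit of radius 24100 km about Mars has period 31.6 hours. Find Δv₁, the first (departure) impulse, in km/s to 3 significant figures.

Δv₁ = 0.842 km/s

From Kepler's third law T² = 4π²r³/μ at r = 24100 km, T = 31.6 hours = 31.6 × 3600 s = 1.1376×10^5 s: μ = 4π²r³/T² = 42700.4 km³/s².
Transfer-ellipse semi-major axis a_t = (r₁ + r₂)/2 = (4980 + 24100)/2 = 14540 km.
On the circular orbit at r = 4980 km, v_c = √(μ/r) = 2.9282 km/s.
Vis-viva on the transfer ellipse at r = 4980 km gives v_t = √[μ(2/r − 1/a_t)] = 3.7699 km/s.
Δv₁ = |v_t − v_c| = |3.7699 − 2.9282| = 0.8417 km/s.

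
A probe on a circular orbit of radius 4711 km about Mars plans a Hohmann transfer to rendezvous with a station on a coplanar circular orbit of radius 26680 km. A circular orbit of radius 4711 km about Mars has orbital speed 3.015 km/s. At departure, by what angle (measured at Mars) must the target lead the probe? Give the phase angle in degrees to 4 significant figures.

φ = 98.78°

From the circular-orbit relation v² = μ/r at r = 4711 km: μ = v²r = (3.015)² × 4711 = 42824.0 km³/s².
Transfer-ellipse semi-major axis a_t = (r₁ + r₂)/2 = (4711 + 26680)/2 = 15695.5 km.
The half-period of the transfer ellipse is t = π√(a_t³/μ) = 29851.7 s.
The target's mean motion on its circular orbit is ω₂ = √(μ/r₂³) = 4.74859×10^-5 rad/s.
Angle swept by the target during transfer: ω₂·t = 1.4175 rad = 81.22°.
Arrival is 180° from departure on the ellipse, so φ = 180° − 81.22° = 98.78°.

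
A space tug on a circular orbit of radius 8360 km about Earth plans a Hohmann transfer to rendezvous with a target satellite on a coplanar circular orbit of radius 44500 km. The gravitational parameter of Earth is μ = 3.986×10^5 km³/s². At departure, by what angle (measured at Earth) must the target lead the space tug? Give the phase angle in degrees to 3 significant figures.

Semi-major axis of the transfer orbit: a_t = (8360 + 44500)/2 = 26430 km.
Transfer time t = π√(a_t³/μ) = 21380 s.
The target's mean motion on its circular orbit is ω₂ = √(μ/r₂³) = 6.726×10^-5 rad/s.
Angle swept by the target during transfer: ω₂·t = 1.438 rad = 82.39°.
Arrival is 180° from departure on the ellipse, so φ = 180° − 82.39° = 97.6°.

φ = 97.6°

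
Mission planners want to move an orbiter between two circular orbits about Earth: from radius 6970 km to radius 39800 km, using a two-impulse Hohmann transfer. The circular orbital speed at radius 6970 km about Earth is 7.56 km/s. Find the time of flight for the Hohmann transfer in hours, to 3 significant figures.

t = 4.94 hours

From the circular-orbit relation v² = μ/r at r = 6970 km: μ = v²r = (7.56)² × 6970 = 3.98361×10^5 km³/s².
The Hohmann ellipse has a_t = (r₁ + r₂)/2 = 23385 km.
Half the transfer-orbit period gives t = π√(a_t³/μ) = 17800 s.
Converting: 17800 s ÷ 3600 s/hour = 4.94 hours.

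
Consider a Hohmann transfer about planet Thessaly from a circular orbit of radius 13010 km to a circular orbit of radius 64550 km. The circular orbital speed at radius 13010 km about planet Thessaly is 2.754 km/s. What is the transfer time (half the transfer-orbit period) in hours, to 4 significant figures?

t = 21.22 hours

From the circular-orbit relation v² = μ/r at r = 13010 km: μ = v²r = (2.754)² × 13010 = 98674.6 km³/s².
Semi-major axis of the transfer orbit: a_t = (13010 + 64550)/2 = 38780 km.
By Kepler's third law the transfer-orbit period is T = 2π√(a_t³/μ), so t = T/2 = 76380 s.
Converting: 76380 s ÷ 3600 s/hour = 21.22 hours.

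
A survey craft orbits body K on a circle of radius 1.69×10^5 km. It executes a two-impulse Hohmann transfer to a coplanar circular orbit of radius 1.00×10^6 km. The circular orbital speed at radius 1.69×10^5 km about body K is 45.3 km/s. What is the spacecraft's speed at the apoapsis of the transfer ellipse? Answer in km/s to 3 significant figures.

v = 10.0 km/s

From the circular-orbit relation v² = μ/r at r = 1.69×10^5 km: μ = v²r = (45.3)² × 1.69×10^5 = 3.46803×10^8 km³/s².
Transfer-ellipse semi-major axis a_t = (r₁ + r₂)/2 = (1.690×10^5 + 1.000×10^6)/2 = 5.845×10^5 km.
At apoapsis, r = 1.000×10^6 km.
Vis-viva: v = √[μ(2/r − 1/a_t)] = √[3.46803×10^8 × (2/1.000×10^6 − 1/5.845×10^5)] = 10.01 km/s.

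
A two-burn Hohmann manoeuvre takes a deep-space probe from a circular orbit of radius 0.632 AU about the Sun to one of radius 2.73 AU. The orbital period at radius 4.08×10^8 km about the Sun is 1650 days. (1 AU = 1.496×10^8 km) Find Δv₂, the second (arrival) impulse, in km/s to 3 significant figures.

Δv₂ = 6.95 km/s

From Kepler's third law T² = 4π²r³/μ at r = 4.08×10^8 km, T = 1650 days = 1650 × 86400 s = 1.4256×10^8 s: μ = 4π²r³/T² = 1.31930×10^11 km³/s².
In km: r₁ = 0.632 × 1.496×10^8 = 9.45472×10^7 km; r₂ = 2.73 × 1.496×10^8 = 4.08408×10^8 km.
Semi-major axis of the transfer orbit: a_t = (9.45472×10^7 + 4.08408×10^8)/2 = 2.514776×10^8 km.
On the circular orbit at r = 4.08408×10^8 km, v_c = √(μ/r) = 17.973 km/s.
Vis-viva on the transfer ellipse at r = 4.08408×10^8 km gives v_t = √[μ(2/r − 1/a_t)] = 11.020 km/s.
Δv₂ = |v_t − v_c| = |11.020 − 17.973| = 6.953 km/s.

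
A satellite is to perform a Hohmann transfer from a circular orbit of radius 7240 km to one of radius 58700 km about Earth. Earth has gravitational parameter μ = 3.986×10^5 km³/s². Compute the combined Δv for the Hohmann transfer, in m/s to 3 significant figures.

Semi-major axis of the transfer orbit: a_t = (7240 + 58700)/2 = 32970 km.
At r₁ the circular-orbit speed is v₁ = √(μ/r₁) = 7.4199 km/s.
Transfer-orbit speed at r₁ (v² = μ(2/r − 1/a)): v_p = √[μ(2/r₁ − 1/a_t)] = 9.9005 km/s.
First burn Δv₁ = |v_p − v₁| = 2.4806 km/s.
Circular speed at r₂: v₂ = √(μ/r₂) = 2.60585 km/s.
Transfer-orbit speed at r₂: v_a = √[μ(2/r₂ − 1/a_t)] = 1.22112 km/s.
Second burn Δv₂ = |v₂ − v_a| = 1.3847 km/s.
Δv = Δv₁ + Δv₂ = 2.4806 + 1.3847 = 3.865 km/s.

Δv = 3870 m/s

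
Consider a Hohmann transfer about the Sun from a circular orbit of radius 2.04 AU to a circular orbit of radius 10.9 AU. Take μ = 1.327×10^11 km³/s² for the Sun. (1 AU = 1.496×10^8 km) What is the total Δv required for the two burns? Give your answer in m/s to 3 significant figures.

Δv = 10200 m/s

In km: r₁ = 2.04 × 1.496×10^8 = 3.05184×10^8 km; r₂ = 10.9 × 1.496×10^8 = 1.63064×10^9 km.
Semi-major axis of the transfer orbit: a_t = (3.05184×10^8 + 1.63064×10^9)/2 = 9.67912×10^8 km.
Circular speed at r₁: v₁ = √(μ/r₁) = √(1.327×10^11/3.05184×10^8) = 20.852 km/s.
On the transfer ellipse at r₁, v² = μ(2/r − 1/a) gives v_p = √[μ(2/r₁ − 1/a_t)] = 27.065 km/s.
First burn Δv₁ = |v_p − v₁| = 6.213 km/s.
At r₂, v₂ = √(μ/r₂) = 9.021 km/s.
Transfer-orbit speed at r₂: v_a = √[μ(2/r₂ − 1/a_t)] = 5.065 km/s.
Second burn Δv₂ = |v₂ − v_a| = 3.956 km/s.
Total Δv = Δv₁ + Δv₂ = 10.17 km/s.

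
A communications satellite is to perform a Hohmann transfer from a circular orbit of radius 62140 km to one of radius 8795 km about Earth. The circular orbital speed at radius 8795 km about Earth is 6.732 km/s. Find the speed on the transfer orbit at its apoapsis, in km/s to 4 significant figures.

From the circular-orbit relation v² = μ/r at r = 8795 km: μ = v²r = (6.732)² × 8795 = 3.98588×10^5 km³/s².
Semi-major axis of the transfer orbit: a_t = (62140 + 8795)/2 = 35467.5 km.
The apoapsis of the transfer ellipse is at r = 62140 km.
From the vis-viva equation, v = √[μ(2/r − 1/a_t)] = 1.261 km/s.

v = 1.261 km/s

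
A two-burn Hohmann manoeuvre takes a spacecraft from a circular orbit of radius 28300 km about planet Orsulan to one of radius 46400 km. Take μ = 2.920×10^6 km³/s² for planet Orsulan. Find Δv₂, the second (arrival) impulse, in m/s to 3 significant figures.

Δv₂ = 1030 m/s

The Hohmann ellipse has a_t = (r₁ + r₂)/2 = 37350 km.
On the circular orbit at r = 46400 km, v_c = √(μ/r) = 7.933 km/s.
Vis-viva on the transfer ellipse at r = 46400 km gives v_t = √[μ(2/r − 1/a_t)] = 6.905 km/s.
Δv₂ = |v_t − v_c| = |6.905 − 7.933| = 1.028 km/s.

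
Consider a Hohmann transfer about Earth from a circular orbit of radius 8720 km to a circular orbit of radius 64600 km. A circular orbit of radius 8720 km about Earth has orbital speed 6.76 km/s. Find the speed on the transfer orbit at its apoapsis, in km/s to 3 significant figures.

From the circular-orbit relation v² = μ/r at r = 8720 km: μ = v²r = (6.76)² × 8720 = 3.98483×10^5 km³/s².
Transfer-ellipse semi-major axis a_t = (r₁ + r₂)/2 = (8720 + 64600)/2 = 36660 km.
The apoapsis of the transfer ellipse is at r = 64600 km.
From the vis-viva equation, v = √[μ(2/r − 1/a_t)] = 1.211 km/s.

v = 1.21 km/s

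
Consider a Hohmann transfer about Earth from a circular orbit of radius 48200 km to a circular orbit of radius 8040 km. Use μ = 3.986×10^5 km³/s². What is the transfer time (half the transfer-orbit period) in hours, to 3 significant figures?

The Hohmann ellipse has a_t = (r₁ + r₂)/2 = 28120 km.
Half the transfer-orbit period gives t = π√(a_t³/μ) = 23460 s.
Converting: 23460 s ÷ 3600 s/hour = 6.52 hours.

t = 6.52 hours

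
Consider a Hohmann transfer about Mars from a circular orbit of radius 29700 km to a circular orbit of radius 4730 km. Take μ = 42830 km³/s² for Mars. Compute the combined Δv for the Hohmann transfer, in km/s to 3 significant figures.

The Hohmann ellipse has a_t = (r₁ + r₂)/2 = 17215 km.
Circular speed at r₁: v₁ = √(μ/r₁) = √(42830/29700) = 1.2009 km/s.
Transfer-orbit speed at r₁ (vis-viva equation): v_a = √[μ(2/r₁ − 1/a_t)] = 0.62947 km/s.
First burn Δv₁ = |v_a − v₁| = 0.5714 km/s.
Circular speed at r₂: v₂ = √(μ/r₂) = 3.00915 km/s.
Transfer-orbit speed at r₂: v_p = √[μ(2/r₂ − 1/a_t)] = 3.95247 km/s.
Second burn Δv₂ = |v₂ − v_p| = 0.9433 km/s.
Total Δv = Δv₁ + Δv₂ = 1.515 km/s.

Δv = 1.51 km/s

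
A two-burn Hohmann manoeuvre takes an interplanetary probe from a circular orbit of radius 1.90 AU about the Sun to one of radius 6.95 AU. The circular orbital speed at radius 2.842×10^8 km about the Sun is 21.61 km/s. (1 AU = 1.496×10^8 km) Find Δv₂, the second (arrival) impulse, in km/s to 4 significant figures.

Δv₂ = 3.895 km/s

From the circular-orbit relation v² = μ/r at r = 2.842×10^8 km: μ = v²r = (21.61)² × 2.842×10^8 = 1.32719×10^11 km³/s².
In km: r₁ = 1.90 × 1.496×10^8 = 2.8424×10^8 km; r₂ = 6.95 × 1.496×10^8 = 1.03972×10^9 km.
Transfer-ellipse semi-major axis a_t = (r₁ + r₂)/2 = (2.8424×10^8 + 1.03972×10^9)/2 = 6.6198×10^8 km.
Circular speed at r = 1.03972×10^9 km: v_c = √(μ/r) = 11.298 km/s.
Vis-viva on the transfer ellipse at r = 1.03972×10^9 km gives v_t = √[μ(2/r − 1/a_t)] = 7.4034 km/s.
Δv₂ = |v_t − v_c| = |7.4034 − 11.298| = 3.895 km/s.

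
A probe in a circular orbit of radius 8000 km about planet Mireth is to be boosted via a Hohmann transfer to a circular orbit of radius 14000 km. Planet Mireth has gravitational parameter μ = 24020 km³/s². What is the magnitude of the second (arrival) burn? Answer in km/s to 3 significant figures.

The Hohmann ellipse has a_t = (r₁ + r₂)/2 = 11000 km.
On the circular orbit at r = 14000 km, v_c = √(μ/r) = 1.30985 km/s.
Vis-viva on the transfer ellipse at r = 14000 km gives v_t = √[μ(2/r − 1/a_t)] = 1.11705 km/s.
Δv₂ = |v_t − v_c| = |1.11705 − 1.30985| = 0.1928 km/s.

Δv₂ = 0.193 km/s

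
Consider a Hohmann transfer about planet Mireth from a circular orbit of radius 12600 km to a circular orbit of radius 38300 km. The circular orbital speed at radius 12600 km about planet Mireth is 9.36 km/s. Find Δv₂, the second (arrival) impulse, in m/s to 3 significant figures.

Δv₂ = 1590 m/s

From the circular-orbit relation v² = μ/r at r = 12600 km: μ = v²r = (9.36)² × 12600 = 1.10388×10^6 km³/s².
Semi-major axis of the transfer orbit: a_t = (12600 + 38300)/2 = 25450 km.
Circular speed at r = 38300 km: v_c = √(μ/r) = 5.3686 km/s.
Transfer-orbit speed at the same r (vis-viva, a = a_t): v_t = √[μ(2/r − 1/a_t)] = 3.7775 km/s.
Δv₂ = |v_t − v_c| = |3.7775 − 5.3686| = 1.591 km/s.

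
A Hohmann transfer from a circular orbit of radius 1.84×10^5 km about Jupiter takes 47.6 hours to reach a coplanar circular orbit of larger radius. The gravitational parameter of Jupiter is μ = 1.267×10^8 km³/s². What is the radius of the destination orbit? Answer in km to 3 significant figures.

Transfer time t = 47.6 hours = 1.7136×10^5 s, and t = π√(a_t³/μ).
So a_t = (μ t²/π²)^(1/3) = (1.267×10^8 × (1.7136×10^5)² / π²)^(1/3) = 7.2238×10^5 km.
Since a_t = (r₁ + r₂)/2, r₂ = 2a_t − r₁ = 2×7.2238×10^5 − 1.840×10^5 = 1.26076×10^6 km.

r₂ = 1.26×10^6 km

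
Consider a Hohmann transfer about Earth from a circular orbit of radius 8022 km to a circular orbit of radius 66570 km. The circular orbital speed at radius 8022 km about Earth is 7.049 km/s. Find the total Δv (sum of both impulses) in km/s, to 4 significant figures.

Δv = 3.681 km/s

From the circular-orbit relation v² = μ/r at r = 8022 km: μ = v²r = (7.049)² × 8022 = 3.98600×10^5 km³/s².
Transfer-ellipse semi-major axis a_t = (r₁ + r₂)/2 = (8022 + 66570)/2 = 37296 km.
At r₁ the circular-orbit speed is v₁ = √(μ/r₁) = 7.049 km/s.
On the transfer ellipse at r₁, vis-viva gives v_p = √[μ(2/r₁ − 1/a_t)] = 9.418 km/s.
First burn Δv₁ = |v_p − v₁| = 2.369 km/s.
At r₂, v₂ = √(μ/r₂) = 2.447 km/s.
Transfer-orbit speed at r₂: v_a = √[μ(2/r₂ − 1/a_t)] = 1.135 km/s.
Second burn Δv₂ = |v₂ − v_a| = 1.312 km/s.
Total Δv = Δv₁ + Δv₂ = 3.681 km/s.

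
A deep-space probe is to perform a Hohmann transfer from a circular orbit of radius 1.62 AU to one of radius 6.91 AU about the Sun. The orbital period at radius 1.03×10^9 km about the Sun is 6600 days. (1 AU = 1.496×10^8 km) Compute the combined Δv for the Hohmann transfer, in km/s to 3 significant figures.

Δv = 10.7 km/s

From Kepler's third law T² = 4π²r³/μ at r = 1.03×10^9 km, T = 6600 days = 6600 × 86400 s = 5.7024×10^8 s: μ = 4π²r³/T² = 1.32665×10^11 km³/s².
In km: r₁ = 1.62 × 1.496×10^8 = 2.42352×10^8 km; r₂ = 6.91 × 1.496×10^8 = 1.033736×10^9 km.
The Hohmann ellipse has a_t = (r₁ + r₂)/2 = 6.38044×10^8 km.
Circular speed at r₁: v₁ = √(μ/r₁) = √(1.32665×10^11/2.42352×10^8) = 23.397 km/s.
On the transfer ellipse at r₁, vis-viva gives v_p = √[μ(2/r₁ − 1/a_t)] = 29.781 km/s.
First burn Δv₁ = |v_p − v₁| = 6.384 km/s.
Circular speed at r₂: v₂ = √(μ/r₂) = 11.329 km/s.
Transfer-orbit speed at r₂: v_a = √[μ(2/r₂ − 1/a_t)] = 6.9819 km/s.
Second burn Δv₂ = |v₂ − v_a| = 4.347 km/s.
Δv = Δv₁ + Δv₂ = 6.384 + 4.347 = 10.73 km/s.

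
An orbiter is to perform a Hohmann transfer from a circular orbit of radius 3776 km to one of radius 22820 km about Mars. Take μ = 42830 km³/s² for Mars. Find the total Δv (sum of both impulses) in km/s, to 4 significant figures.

Δv = 1.684 km/s

Transfer-ellipse semi-major axis a_t = (r₁ + r₂)/2 = (3776 + 22820)/2 = 13298 km.
At r₁ the circular-orbit speed is v₁ = √(μ/r₁) = 3.368 km/s.
On the transfer ellipse at r₁, vis-viva gives v_p = √[μ(2/r₁ − 1/a_t)] = 4.412 km/s.
First burn Δv₁ = |v_p − v₁| = 1.044 km/s.
Circular speed at r₂: v₂ = √(μ/r₂) = 1.370 km/s.
Transfer-orbit speed at r₂: v_a = √[μ(2/r₂ − 1/a_t)] = 0.7300 km/s.
Second burn Δv₂ = |v₂ − v_a| = 0.6400 km/s.
Total Δv = Δv₁ + Δv₂ = 1.684 km/s.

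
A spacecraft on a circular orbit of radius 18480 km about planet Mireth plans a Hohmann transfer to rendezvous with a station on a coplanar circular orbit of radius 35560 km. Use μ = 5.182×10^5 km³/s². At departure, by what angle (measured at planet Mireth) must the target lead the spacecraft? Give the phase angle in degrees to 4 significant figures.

Transfer-ellipse semi-major axis a_t = (r₁ + r₂)/2 = (18480 + 35560)/2 = 27020 km.
The half-period of the transfer ellipse is t = π√(a_t³/μ) = 19383 s.
The target's mean motion on its circular orbit is ω₂ = √(μ/r₂³) = 1.0735×10^-4 rad/s.
Angle swept by the target during transfer: ω₂·t = 2.0808 rad = 119.22°.
The spacecraft traverses 180° on the transfer ellipse, so the target must lead by 180° − 119.22° = 60.78°.

φ = 60.78°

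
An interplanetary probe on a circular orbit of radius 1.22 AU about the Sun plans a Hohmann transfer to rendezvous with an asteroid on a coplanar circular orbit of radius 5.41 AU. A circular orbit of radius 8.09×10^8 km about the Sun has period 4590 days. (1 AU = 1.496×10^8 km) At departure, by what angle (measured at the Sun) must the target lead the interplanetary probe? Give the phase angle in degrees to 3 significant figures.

φ = 93.7°

From Kepler's third law T² = 4π²r³/μ at r = 8.09×10^8 km, T = 4590 days = 4590 × 86400 s = 3.96576×10^8 s: μ = 4π²r³/T² = 1.32908×10^11 km³/s².
In km: r₁ = 1.22 × 1.496×10^8 = 1.82512×10^8 km; r₂ = 5.41 × 1.496×10^8 = 8.09336×10^8 km.
Transfer-ellipse semi-major axis a_t = (r₁ + r₂)/2 = (1.82512×10^8 + 8.09336×10^8)/2 = 4.95924×10^8 km.
Transfer time t = π√(a_t³/μ) = 9.517×10^7 s.
The target's mean motion on its circular orbit is ω₂ = √(μ/r₂³) = 1.583×10^-8 rad/s.
Angle swept by the target during transfer: ω₂·t = 1.507 rad = 86.34°.
The interplanetary probe traverses 180° on the transfer ellipse, so the target must lead by 180° − 86.34° = 93.7°.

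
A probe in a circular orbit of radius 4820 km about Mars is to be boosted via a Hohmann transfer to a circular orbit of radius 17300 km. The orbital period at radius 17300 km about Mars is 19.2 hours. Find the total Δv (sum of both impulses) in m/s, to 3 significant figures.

From Kepler's third law T² = 4π²r³/μ at r = 17300 km, T = 19.2 hours = 19.2 × 3600 s = 69120 s: μ = 4π²r³/T² = 42784.9 km³/s².
The Hohmann ellipse has a_t = (r₁ + r₂)/2 = 11060 km.
Circular speed at r₁: v₁ = √(μ/r₁) = √(42784.9/4820) = 2.97935 km/s.
On the transfer ellipse at r₁, v² = μ(2/r − 1/a) gives v_p = √[μ(2/r₁ − 1/a_t)] = 3.72621 km/s.
First burn Δv₁ = |v_p − v₁| = 0.7469 km/s.
Circular speed at r₂: v₂ = √(μ/r₂) = 1.5726 km/s.
Transfer-orbit speed at r₂: v_a = √[μ(2/r₂ − 1/a_t)] = 1.0382 km/s.
Second burn Δv₂ = |v₂ − v_a| = 0.5344 km/s.
Total Δv = Δv₁ + Δv₂ = 1.281 km/s.

Δv = 1280 m/s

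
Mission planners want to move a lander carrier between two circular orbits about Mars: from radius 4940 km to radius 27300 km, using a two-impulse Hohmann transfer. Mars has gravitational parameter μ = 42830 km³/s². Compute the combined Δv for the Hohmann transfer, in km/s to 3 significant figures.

Semi-major axis of the transfer orbit: a_t = (4940 + 27300)/2 = 16120 km.
At r₁ the circular-orbit speed is v₁ = √(μ/r₁) = 2.9445 km/s.
On the transfer ellipse at r₁, vis-viva gives v_p = √[μ(2/r₁ − 1/a_t)] = 3.8319 km/s.
First burn Δv₁ = |v_p − v₁| = 0.8874 km/s.
Circular speed at r₂: v₂ = √(μ/r₂) = 1.25254 km/s.
Transfer-orbit speed at r₂: v_a = √[μ(2/r₂ − 1/a_t)] = 0.693384 km/s.
Second burn Δv₂ = |v₂ − v_a| = 0.5592 km/s.
Total Δv = Δv₁ + Δv₂ = 1.447 km/s.

Δv = 1.45 km/s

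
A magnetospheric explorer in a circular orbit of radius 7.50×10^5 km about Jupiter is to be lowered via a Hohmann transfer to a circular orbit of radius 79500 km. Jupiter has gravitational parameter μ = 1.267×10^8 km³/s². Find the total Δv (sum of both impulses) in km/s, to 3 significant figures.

Δv = 21.1 km/s

Transfer-ellipse semi-major axis a_t = (r₁ + r₂)/2 = (7.500×10^5 + 79500)/2 = 4.1475×10^5 km.
At r₁ the circular-orbit speed is v₁ = √(μ/r₁) = 12.9974 km/s.
On the transfer ellipse at r₁, vis-viva equation gives v_a = √[μ(2/r₁ − 1/a_t)] = 5.69047 km/s.
First burn Δv₁ = |v_a − v₁| = 7.307 km/s.
At r₂, v₂ = √(μ/r₂) = 39.92 km/s.
Transfer-orbit speed at r₂: v_p = √[μ(2/r₂ − 1/a_t)] = 53.68 km/s.
Second burn Δv₂ = |v₂ − v_p| = 13.76 km/s.
Δv = Δv₁ + Δv₂ = 7.307 + 13.76 = 21.07 km/s.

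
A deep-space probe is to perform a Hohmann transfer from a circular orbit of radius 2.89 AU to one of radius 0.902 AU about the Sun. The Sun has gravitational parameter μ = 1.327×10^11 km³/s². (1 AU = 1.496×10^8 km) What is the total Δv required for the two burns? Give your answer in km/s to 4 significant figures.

In km: r₁ = 2.89 × 1.496×10^8 = 4.32344×10^8 km; r₂ = 0.902 × 1.496×10^8 = 1.349392×10^8 km.
Transfer-ellipse semi-major axis a_t = (r₁ + r₂)/2 = (4.32344×10^8 + 1.349392×10^8)/2 = 2.836416×10^8 km.
At r₁ the circular-orbit speed is v₁ = √(μ/r₁) = 17.5195 km/s.
On the transfer ellipse at r₁, v² = μ(2/r − 1/a) gives v_a = √[μ(2/r₁ − 1/a_t)] = 12.0838 km/s.
First burn Δv₁ = |v_a − v₁| = 5.436 km/s.
Circular speed at r₂: v₂ = √(μ/r₂) = 31.3593 km/s.
Transfer-orbit speed at r₂: v_p = √[μ(2/r₂ − 1/a_t)] = 38.7165 km/s.
Second burn Δv₂ = |v₂ − v_p| = 7.357 km/s.
Δv = Δv₁ + Δv₂ = 5.436 + 7.357 = 12.79 km/s.

Δv = 12.79 km/s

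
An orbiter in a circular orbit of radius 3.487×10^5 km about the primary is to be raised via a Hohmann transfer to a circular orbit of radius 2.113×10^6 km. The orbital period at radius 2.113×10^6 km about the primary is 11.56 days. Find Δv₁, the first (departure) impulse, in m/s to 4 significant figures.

From Kepler's third law T² = 4π²r³/μ at r = 2.113×10^6 km, T = 11.56 days = 11.56 × 86400 s = 9.98784×10^5 s: μ = 4π²r³/T² = 3.73349×10^8 km³/s².
The Hohmann ellipse has a_t = (r₁ + r₂)/2 = 1.23085×10^6 km.
On the circular orbit at r = 3.487×10^5 km, v_c = √(μ/r) = 32.72 km/s.
Transfer-orbit speed at the same r (vis-viva, a = a_t): v_t = √[μ(2/r − 1/a_t)] = 42.87 km/s.
Δv₁ = |v_t − v_c| = |42.87 − 32.72| = 10.15 km/s.

Δv₁ = 10150 m/s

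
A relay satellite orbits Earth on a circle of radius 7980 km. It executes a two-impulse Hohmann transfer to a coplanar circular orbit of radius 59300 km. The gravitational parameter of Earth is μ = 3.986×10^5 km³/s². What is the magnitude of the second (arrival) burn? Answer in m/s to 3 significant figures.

The Hohmann ellipse has a_t = (r₁ + r₂)/2 = 33640 km.
On the circular orbit at r = 59300 km, v_c = √(μ/r) = 2.593 km/s.
Vis-viva on the transfer ellipse at r = 59300 km gives v_t = √[μ(2/r − 1/a_t)] = 1.263 km/s.
Δv₂ = |v_t − v_c| = |1.263 − 2.593| = 1.330 km/s.

Δv₂ = 1330 m/s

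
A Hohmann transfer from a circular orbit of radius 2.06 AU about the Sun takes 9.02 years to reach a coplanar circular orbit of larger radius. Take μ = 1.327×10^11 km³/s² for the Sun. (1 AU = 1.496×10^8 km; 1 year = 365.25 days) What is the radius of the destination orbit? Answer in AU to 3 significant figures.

In km: r₁ = 2.06 × 1.496×10^8 = 3.08176×10^8 km.
Transfer time t = 9.02 years × 365.25 × 86400 s = 2.84649552×10^8 s, and t = π√(a_t³/μ).
So a_t = (μ t²/π²)^(1/3) = (1.327×10^11 × (2.84649552×10^8)² / π²)^(1/3) = 1.0290×10^9 km.
Since a_t = (r₁ + r₂)/2, r₂ = 2a_t − r₁ = 2×1.0290×10^9 − 3.08176×10^8 = 1.749824×10^9 km.
In AU: r₂ = 1.749824×10^9 / 1.496×10^8 = 11.7 AU.

r₂ = 11.7 AU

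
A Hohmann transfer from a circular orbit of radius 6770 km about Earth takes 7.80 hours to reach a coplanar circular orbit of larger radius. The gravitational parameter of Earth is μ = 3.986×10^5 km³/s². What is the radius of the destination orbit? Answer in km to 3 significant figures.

Transfer time t = 7.80 hours = 28080 s, and t = π√(a_t³/μ).
So a_t = (μ t²/π²)^(1/3) = (3.986×10^5 × (28080)² / π²)^(1/3) = 31696 km.
Since a_t = (r₁ + r₂)/2, r₂ = 2a_t − r₁ = 2×31696 − 6770 = 56622 km.

r₂ = 56600 km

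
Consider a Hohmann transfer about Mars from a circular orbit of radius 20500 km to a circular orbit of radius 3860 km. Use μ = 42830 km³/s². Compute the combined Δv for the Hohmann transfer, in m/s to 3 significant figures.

Δv = 1620 m/s

Semi-major axis of the transfer orbit: a_t = (20500 + 3860)/2 = 12180 km.
Circular speed at r₁: v₁ = √(μ/r₁) = √(42830/20500) = 1.4454 km/s.
On the transfer ellipse at r₁, vis-viva equation gives v_a = √[μ(2/r₁ − 1/a_t)] = 0.81371 km/s.
First burn Δv₁ = |v_a − v₁| = 0.6317 km/s.
Circular speed at r₂: v₂ = √(μ/r₂) = 3.331044 km/s.
Transfer-orbit speed at r₂: v_p = √[μ(2/r₂ − 1/a_t)] = 4.321492 km/s.
Second burn Δv₂ = |v₂ − v_p| = 0.9904 km/s.
Total Δv = Δv₁ + Δv₂ = 1.622 km/s.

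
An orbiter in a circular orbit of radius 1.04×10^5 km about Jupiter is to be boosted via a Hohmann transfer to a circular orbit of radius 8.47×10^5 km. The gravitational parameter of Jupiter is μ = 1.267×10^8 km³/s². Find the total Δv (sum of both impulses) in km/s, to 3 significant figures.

Δv = 18.2 km/s

Transfer-ellipse semi-major axis a_t = (r₁ + r₂)/2 = (1.040×10^5 + 8.470×10^5)/2 = 4.755×10^5 km.
Circular speed at r₁: v₁ = √(μ/r₁) = √(1.267×10^8/1.040×10^5) = 34.90 km/s.
On the transfer ellipse at r₁, vis-viva gives v_p = √[μ(2/r₁ − 1/a_t)] = 46.58 km/s.
First burn Δv₁ = |v_p − v₁| = 11.68 km/s.
At r₂, v₂ = √(μ/r₂) = 12.231 km/s.
Transfer-orbit speed at r₂: v_a = √[μ(2/r₂ − 1/a_t)] = 5.7199 km/s.
Second burn Δv₂ = |v₂ − v_a| = 6.511 km/s.
Total Δv = Δv₁ + Δv₂ = 18.19 km/s.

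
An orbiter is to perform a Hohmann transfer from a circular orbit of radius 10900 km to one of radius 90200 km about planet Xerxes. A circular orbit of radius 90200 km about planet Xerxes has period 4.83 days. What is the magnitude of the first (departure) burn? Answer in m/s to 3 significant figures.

Δv₁ = 1310 m/s

From Kepler's third law T² = 4π²r³/μ at r = 90200 km, T = 4.83 days = 4.83 × 86400 s = 4.17312×10^5 s: μ = 4π²r³/T² = 1.66363×10^5 km³/s².
Semi-major axis of the transfer orbit: a_t = (10900 + 90200)/2 = 50550 km.
On the circular orbit at r = 10900 km, v_c = √(μ/r) = 3.907 km/s.
Transfer-orbit speed at the same r (vis-viva, a = a_t): v_t = √[μ(2/r − 1/a_t)] = 5.219 km/s.
Δv₁ = |v_t − v_c| = |5.219 − 3.907| = 1.312 km/s.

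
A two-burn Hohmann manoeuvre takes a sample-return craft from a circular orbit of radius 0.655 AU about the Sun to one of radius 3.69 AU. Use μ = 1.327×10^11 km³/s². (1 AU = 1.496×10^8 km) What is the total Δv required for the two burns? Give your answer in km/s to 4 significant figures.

In km: r₁ = 0.655 × 1.496×10^8 = 9.7988×10^7 km; r₂ = 3.69 × 1.496×10^8 = 5.52024×10^8 km.
Transfer-ellipse semi-major axis a_t = (r₁ + r₂)/2 = (9.7988×10^7 + 5.52024×10^8)/2 = 3.25006×10^8 km.
At r₁ the circular-orbit speed is v₁ = √(μ/r₁) = 36.80 km/s.
Transfer-orbit speed at r₁ (vis-viva equation): v_p = √[μ(2/r₁ − 1/a_t)] = 47.96 km/s.
First burn Δv₁ = |v_p − v₁| = 11.16 km/s.
At r₂, v₂ = √(μ/r₂) = 15.504 km/s.
Transfer-orbit speed at r₂: v_a = √[μ(2/r₂ − 1/a_t)] = 8.5133 km/s.
Second burn Δv₂ = |v₂ − v_a| = 6.991 km/s.
Total Δv = Δv₁ + Δv₂ = 18.15 km/s.

Δv = 18.15 km/s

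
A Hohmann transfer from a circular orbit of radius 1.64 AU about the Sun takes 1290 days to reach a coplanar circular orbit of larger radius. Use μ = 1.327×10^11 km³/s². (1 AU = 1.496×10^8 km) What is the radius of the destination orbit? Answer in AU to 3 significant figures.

r₂ = 5.72 AU

In km: r₁ = 1.64 × 1.496×10^8 = 2.45344×10^8 km.
Transfer time t = 1290 days = 1.11456×10^8 s, and t = π√(a_t³/μ).
So a_t = (μ t²/π²)^(1/3) = (1.327×10^11 × (1.11456×10^8)² / π²)^(1/3) = 5.5071×10^8 km.
Since a_t = (r₁ + r₂)/2, r₂ = 2a_t − r₁ = 2×5.5071×10^8 − 2.45344×10^8 = 8.56076×10^8 km.
In AU: r₂ = 8.56076×10^8 / 1.496×10^8 = 5.72 AU.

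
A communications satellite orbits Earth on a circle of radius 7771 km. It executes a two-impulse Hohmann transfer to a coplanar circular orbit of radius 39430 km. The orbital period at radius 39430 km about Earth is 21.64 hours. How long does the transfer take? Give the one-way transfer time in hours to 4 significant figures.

t = 5.010 hours

From Kepler's third law T² = 4π²r³/μ at r = 39430 km, T = 21.64 hours = 21.64 × 3600 s = 77904 s: μ = 4π²r³/T² = 3.98768×10^5 km³/s².
The Hohmann ellipse has a_t = (r₁ + r₂)/2 = 23600.5 km.
Transfer time t = π√(a_t³/μ) = π√((23600.5)³ / 3.98768×10^5) = 18037 s.
Converting: 18037 s ÷ 3600 s/hour = 5.010 hours.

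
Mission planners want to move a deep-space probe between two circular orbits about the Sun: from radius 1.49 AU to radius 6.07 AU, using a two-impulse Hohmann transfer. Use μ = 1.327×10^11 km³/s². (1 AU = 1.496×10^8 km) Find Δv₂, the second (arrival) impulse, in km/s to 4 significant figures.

In km: r₁ = 1.49 × 1.496×10^8 = 2.22904×10^8 km; r₂ = 6.07 × 1.496×10^8 = 9.08072×10^8 km.
The Hohmann ellipse has a_t = (r₁ + r₂)/2 = 5.65488×10^8 km.
Circular speed at r = 9.08072×10^8 km: v_c = √(μ/r) = 12.089 km/s.
Transfer-orbit speed at the same r (vis-viva, a = a_t): v_t = √[μ(2/r − 1/a_t)] = 7.5897 km/s.
Δv₂ = |v_t − v_c| = |7.5897 − 12.089| = 4.499 km/s.

Δv₂ = 4.499 km/s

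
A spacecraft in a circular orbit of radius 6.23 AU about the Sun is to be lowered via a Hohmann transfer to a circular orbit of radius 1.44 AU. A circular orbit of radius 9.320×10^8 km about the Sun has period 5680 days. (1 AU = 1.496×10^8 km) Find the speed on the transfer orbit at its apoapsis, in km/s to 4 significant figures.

v = 7.312 km/s

From Kepler's third law T² = 4π²r³/μ at r = 9.320×10^8 km, T = 5680 days = 5680 × 86400 s = 4.90752×10^8 s: μ = 4π²r³/T² = 1.32704×10^11 km³/s².
In km: r₁ = 6.23 × 1.496×10^8 = 9.32008×10^8 km; r₂ = 1.44 × 1.496×10^8 = 2.15424×10^8 km.
Semi-major axis of the transfer orbit: a_t = (9.32008×10^8 + 2.15424×10^8)/2 = 5.73716×10^8 km.
The apoapsis of the transfer ellipse is at r = 9.32008×10^8 km.
Applying v² = μ(2/r − 1/a_t): v = 7.312 km/s.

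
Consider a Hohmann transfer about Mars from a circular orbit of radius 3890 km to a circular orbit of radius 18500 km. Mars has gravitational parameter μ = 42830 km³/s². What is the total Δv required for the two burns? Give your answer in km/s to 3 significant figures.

Transfer-ellipse semi-major axis a_t = (r₁ + r₂)/2 = (3890 + 18500)/2 = 11195 km.
At r₁ the circular-orbit speed is v₁ = √(μ/r₁) = 3.31817 km/s.
Transfer-orbit speed at r₁ (vis-viva): v_p = √[μ(2/r₁ − 1/a_t)] = 4.26553 km/s.
First burn Δv₁ = |v_p − v₁| = 0.9474 km/s.
Circular speed at r₂: v₂ = √(μ/r₂) = 1.52156 km/s.
Transfer-orbit speed at r₂: v_a = √[μ(2/r₂ − 1/a_t)] = 0.896914 km/s.
Second burn Δv₂ = |v₂ − v_a| = 0.6246 km/s.
Total Δv = Δv₁ + Δv₂ = 1.572 km/s.

Δv = 1.57 km/s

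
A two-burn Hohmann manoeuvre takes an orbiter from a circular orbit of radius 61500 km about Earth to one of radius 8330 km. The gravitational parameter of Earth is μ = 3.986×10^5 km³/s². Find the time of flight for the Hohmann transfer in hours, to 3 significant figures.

Transfer-ellipse semi-major axis a_t = (r₁ + r₂)/2 = (61500 + 8330)/2 = 34915 km.
Transfer time t = π√(a_t³/μ) = π√((34915)³ / 3.986×10^5) = 32460 s.
Converting: 32460 s ÷ 3600 s/hour = 9.02 hours.

t = 9.02 hours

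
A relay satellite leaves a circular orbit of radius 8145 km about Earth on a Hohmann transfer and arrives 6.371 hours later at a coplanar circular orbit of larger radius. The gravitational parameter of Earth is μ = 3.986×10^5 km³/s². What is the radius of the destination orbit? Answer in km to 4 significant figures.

r₂ = 47250 km

Transfer time t = 6.371 hours = 22935.6 s, and t = π√(a_t³/μ).
So a_t = (μ t²/π²)^(1/3) = (3.986×10^5 × (22935.6)² / π²)^(1/3) = 27696 km.
Since a_t = (r₁ + r₂)/2, r₂ = 2a_t − r₁ = 2×27696 − 8145 = 47247 km.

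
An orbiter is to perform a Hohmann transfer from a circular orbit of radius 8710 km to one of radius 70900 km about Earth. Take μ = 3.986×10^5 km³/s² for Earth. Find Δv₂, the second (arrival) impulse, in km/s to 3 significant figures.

Semi-major axis of the transfer orbit: a_t = (8710 + 70900)/2 = 39805 km.
Circular speed at r = 70900 km: v_c = √(μ/r) = 2.371 km/s.
Transfer-orbit speed at the same r (vis-viva, a = a_t): v_t = √[μ(2/r − 1/a_t)] = 1.109 km/s.
Δv₂ = |v_t − v_c| = |1.109 − 2.371| = 1.262 km/s.

Δv₂ = 1.26 km/s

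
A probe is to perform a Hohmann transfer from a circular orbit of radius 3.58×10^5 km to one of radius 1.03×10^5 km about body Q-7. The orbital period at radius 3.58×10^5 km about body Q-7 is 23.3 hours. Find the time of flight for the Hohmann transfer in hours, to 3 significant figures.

From Kepler's third law T² = 4π²r³/μ at r = 3.58×10^5 km, T = 23.3 hours = 23.3 × 3600 s = 83880 s: μ = 4π²r³/T² = 2.57449×10^8 km³/s².
Semi-major axis of the transfer orbit: a_t = (3.580×10^5 + 1.030×10^5)/2 = 2.305×10^5 km.
By Kepler's third law the transfer-orbit period is T = 2π√(a_t³/μ), so t = T/2 = 21670 s.
Converting: 21670 s ÷ 3600 s/hour = 6.02 hours.

t = 6.02 hours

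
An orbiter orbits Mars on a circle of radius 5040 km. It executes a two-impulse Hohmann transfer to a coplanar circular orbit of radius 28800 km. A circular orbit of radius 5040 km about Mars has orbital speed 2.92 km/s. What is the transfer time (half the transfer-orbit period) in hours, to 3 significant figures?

From the circular-orbit relation v² = μ/r at r = 5040 km: μ = v²r = (2.92)² × 5040 = 42973.1 km³/s².
The Hohmann ellipse has a_t = (r₁ + r₂)/2 = 16920 km.
By Kepler's third law the transfer-orbit period is T = 2π√(a_t³/μ), so t = T/2 = 33354.3 s.
Converting: 33354.3 s ÷ 3600 s/hour = 9.27 hours.

t = 9.27 hours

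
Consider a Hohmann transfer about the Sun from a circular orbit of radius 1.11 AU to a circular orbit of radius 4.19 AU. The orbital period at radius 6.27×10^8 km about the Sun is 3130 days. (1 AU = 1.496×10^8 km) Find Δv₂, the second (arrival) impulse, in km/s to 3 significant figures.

Δv₂ = 5.14 km/s

From Kepler's third law T² = 4π²r³/μ at r = 6.27×10^8 km, T = 3130 days = 3130 × 86400 s = 2.70432×10^8 s: μ = 4π²r³/T² = 1.33060×10^11 km³/s².
In km: r₁ = 1.11 × 1.496×10^8 = 1.66056×10^8 km; r₂ = 4.19 × 1.496×10^8 = 6.26824×10^8 km.
Transfer-ellipse semi-major axis a_t = (r₁ + r₂)/2 = (1.66056×10^8 + 6.26824×10^8)/2 = 3.9644×10^8 km.
Circular speed at r = 6.26824×10^8 km: v_c = √(μ/r) = 14.57 km/s.
Transfer-orbit speed at the same r (vis-viva, a = a_t): v_t = √[μ(2/r − 1/a_t)] = 9.430 km/s.
Δv₂ = |v_t − v_c| = |9.430 − 14.57| = 5.140 km/s.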